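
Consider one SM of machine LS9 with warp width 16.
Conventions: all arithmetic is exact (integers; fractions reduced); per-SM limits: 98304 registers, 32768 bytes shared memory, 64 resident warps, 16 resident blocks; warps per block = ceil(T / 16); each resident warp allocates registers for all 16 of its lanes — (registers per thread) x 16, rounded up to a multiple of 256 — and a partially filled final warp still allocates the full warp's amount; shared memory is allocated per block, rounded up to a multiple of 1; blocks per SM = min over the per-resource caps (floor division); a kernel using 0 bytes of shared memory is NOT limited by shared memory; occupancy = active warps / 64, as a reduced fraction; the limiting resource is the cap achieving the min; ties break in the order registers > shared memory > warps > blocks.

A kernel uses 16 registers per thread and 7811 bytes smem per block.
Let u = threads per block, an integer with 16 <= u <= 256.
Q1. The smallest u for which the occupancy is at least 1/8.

Answer: u = 17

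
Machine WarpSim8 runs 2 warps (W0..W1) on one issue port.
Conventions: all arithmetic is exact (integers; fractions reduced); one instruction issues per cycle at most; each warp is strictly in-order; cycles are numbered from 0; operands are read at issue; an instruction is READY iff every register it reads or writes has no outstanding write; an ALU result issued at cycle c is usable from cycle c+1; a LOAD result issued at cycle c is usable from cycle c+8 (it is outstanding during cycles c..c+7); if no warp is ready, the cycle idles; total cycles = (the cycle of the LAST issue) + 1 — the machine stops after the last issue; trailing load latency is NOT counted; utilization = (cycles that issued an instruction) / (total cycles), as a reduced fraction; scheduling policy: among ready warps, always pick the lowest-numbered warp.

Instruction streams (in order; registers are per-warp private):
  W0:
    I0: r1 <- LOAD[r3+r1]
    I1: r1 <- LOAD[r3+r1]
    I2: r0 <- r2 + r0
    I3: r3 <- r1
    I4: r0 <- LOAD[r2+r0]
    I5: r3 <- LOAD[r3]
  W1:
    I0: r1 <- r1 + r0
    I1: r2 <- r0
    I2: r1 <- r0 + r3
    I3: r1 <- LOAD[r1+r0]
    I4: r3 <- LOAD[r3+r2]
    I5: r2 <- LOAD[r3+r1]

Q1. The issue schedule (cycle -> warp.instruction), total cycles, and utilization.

cycle 0: W0.I0
cycle 1: W1.I0
cycle 2: W1.I1
cycle 3: W1.I2
cycle 4: W1.I3
cycle 5: W1.I4
cycle 6: idle
cycle 7: idle
cycle 8: W0.I1
cycle 9: W0.I2
cycle 10: idle
cycle 11: idle
cycle 12: idle
cycle 13: W1.I5
cycle 14: idle
cycle 15: idle
cycle 16: W0.I3
cycle 17: W0.I4
cycle 18: W0.I5

Answer: 19 cycles, utilization 12/19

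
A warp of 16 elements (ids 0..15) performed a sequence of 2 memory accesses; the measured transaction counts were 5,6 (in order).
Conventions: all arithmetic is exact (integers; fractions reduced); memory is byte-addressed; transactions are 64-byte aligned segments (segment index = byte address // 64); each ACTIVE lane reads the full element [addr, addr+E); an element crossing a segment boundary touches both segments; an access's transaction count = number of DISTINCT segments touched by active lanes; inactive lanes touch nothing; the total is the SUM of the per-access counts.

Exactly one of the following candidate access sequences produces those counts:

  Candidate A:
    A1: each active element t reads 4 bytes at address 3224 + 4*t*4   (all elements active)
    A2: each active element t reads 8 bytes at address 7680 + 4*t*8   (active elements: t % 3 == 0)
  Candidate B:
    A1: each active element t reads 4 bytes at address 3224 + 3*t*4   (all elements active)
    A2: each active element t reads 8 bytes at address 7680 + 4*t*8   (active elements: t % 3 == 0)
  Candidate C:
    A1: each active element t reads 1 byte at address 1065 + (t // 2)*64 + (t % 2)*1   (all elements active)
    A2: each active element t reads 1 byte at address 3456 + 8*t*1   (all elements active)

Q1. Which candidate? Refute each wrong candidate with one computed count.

B: A1 gives 4 transactions, not 5
C: A1 gives 8 transactions, not 5
A: all counts match (5,6)

Answer: A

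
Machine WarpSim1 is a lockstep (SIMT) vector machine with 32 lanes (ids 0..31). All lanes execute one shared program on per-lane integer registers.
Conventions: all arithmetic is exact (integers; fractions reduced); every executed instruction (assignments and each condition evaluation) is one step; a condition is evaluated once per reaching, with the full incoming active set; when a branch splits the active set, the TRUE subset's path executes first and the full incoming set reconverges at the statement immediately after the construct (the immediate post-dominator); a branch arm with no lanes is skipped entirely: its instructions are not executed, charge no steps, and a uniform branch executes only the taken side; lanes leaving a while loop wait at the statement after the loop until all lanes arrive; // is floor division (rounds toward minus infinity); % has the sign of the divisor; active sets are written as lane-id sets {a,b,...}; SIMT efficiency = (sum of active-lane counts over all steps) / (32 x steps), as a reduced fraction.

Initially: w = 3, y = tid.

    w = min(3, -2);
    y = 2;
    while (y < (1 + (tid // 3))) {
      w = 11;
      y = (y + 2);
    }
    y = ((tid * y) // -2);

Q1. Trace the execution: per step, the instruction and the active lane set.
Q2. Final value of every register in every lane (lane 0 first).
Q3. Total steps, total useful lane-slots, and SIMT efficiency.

step 0: w <- min(3, -2)              {0,1,2,3,4,5,6,7,8,9,10,11,12,13,14,15,16,17,18,19,20,21,22,23,24,25,26,27,28,29,30,31}
step 1: y <- 2                       {0,1,2,3,4,5,6,7,8,9,10,11,12,13,14,15,16,17,18,19,20,21,22,23,24,25,26,27,28,29,30,31}
step 2: eval (y < (1 + (tid // 3)))  {0,1,2,3,4,5,6,7,8,9,10,11,12,13,14,15,16,17,18,19,20,21,22,23,24,25,26,27,28,29,30,31}
step 3: w <- 11                      {6,7,8,9,10,11,12,13,14,15,16,17,18,19,20,21,22,23,24,25,26,27,28,29,30,31}
step 4: y <- (y + 2)                 {6,7,8,9,10,11,12,13,14,15,16,17,18,19,20,21,22,23,24,25,26,27,28,29,30,31}
step 5: eval (y < (1 + (tid // 3)))  {6,7,8,9,10,11,12,13,14,15,16,17,18,19,20,21,22,23,24,25,26,27,28,29,30,31}
step 6: w <- 11                      {12,13,14,15,16,17,18,19,20,21,22,23,24,25,26,27,28,29,30,31}
step 7: y <- (y + 2)                 {12,13,14,15,16,17,18,19,20,21,22,23,24,25,26,27,28,29,30,31}
step 8: eval (y < (1 + (tid // 3)))  {12,13,14,15,16,17,18,19,20,21,22,23,24,25,26,27,28,29,30,31}
step 9: w <- 11                      {18,19,20,21,22,23,24,25,26,27,28,29,30,31}
step 10: y <- (y + 2)                 {18,19,20,21,22,23,24,25,26,27,28,29,30,31}
step 11: eval (y < (1 + (tid // 3)))  {18,19,20,21,22,23,24,25,26,27,28,29,30,31}
step 12: w <- 11                      {24,25,26,27,28,29,30,31}
step 13: y <- (y + 2)                 {24,25,26,27,28,29,30,31}
step 14: eval (y < (1 + (tid // 3)))  {24,25,26,27,28,29,30,31}
step 15: w <- 11                      {30,31}
step 16: y <- (y + 2)                 {30,31}
step 17: eval (y < (1 + (tid // 3)))  {30,31}
step 18: y <- ((tid * y) // -2)       {0,1,2,3,4,5,6,7,8,9,10,11,12,13,14,15,16,17,18,19,20,21,22,23,24,25,26,27,28,29,30,31}

Answer: 19 steps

w: -2,-2,-2,-2,-2,-2,11,11,11,11,11,11,11,11,11,11,11,11,11,11,11,11,11,11,11,11,11,11,11,11,11,11
y: 0,-1,-2,-3,-4,-5,-12,-14,-16,-18,-20,-22,-36,-39,-42,-45,-48,-51,-72,-76,-80,-84,-88,-92,-120,-125,-130,-135,-140,-145,-180,-186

steps = 19; useful = 338; efficiency = 338/608 = 169/304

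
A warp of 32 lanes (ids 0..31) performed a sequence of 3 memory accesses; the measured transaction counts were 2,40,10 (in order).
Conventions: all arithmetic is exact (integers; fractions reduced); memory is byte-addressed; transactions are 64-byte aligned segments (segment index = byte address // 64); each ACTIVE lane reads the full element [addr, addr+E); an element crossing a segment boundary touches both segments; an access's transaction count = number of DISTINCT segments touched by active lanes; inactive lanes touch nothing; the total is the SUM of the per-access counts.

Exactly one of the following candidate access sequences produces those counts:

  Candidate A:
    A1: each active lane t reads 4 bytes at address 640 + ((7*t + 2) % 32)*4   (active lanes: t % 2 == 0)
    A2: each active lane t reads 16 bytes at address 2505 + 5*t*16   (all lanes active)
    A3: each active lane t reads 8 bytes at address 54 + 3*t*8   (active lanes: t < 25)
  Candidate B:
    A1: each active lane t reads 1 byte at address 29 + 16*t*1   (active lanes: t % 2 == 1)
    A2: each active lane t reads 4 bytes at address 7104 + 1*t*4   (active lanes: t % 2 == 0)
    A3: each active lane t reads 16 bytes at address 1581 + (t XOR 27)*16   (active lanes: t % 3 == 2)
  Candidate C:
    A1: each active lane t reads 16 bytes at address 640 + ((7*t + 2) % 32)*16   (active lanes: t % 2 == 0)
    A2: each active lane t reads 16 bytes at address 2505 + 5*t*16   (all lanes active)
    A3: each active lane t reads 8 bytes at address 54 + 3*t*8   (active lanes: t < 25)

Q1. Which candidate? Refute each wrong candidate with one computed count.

B: A1 gives 9 transactions, not 2
C: A1 gives 8 transactions, not 2
A: all counts match (2,40,10)

Answer: A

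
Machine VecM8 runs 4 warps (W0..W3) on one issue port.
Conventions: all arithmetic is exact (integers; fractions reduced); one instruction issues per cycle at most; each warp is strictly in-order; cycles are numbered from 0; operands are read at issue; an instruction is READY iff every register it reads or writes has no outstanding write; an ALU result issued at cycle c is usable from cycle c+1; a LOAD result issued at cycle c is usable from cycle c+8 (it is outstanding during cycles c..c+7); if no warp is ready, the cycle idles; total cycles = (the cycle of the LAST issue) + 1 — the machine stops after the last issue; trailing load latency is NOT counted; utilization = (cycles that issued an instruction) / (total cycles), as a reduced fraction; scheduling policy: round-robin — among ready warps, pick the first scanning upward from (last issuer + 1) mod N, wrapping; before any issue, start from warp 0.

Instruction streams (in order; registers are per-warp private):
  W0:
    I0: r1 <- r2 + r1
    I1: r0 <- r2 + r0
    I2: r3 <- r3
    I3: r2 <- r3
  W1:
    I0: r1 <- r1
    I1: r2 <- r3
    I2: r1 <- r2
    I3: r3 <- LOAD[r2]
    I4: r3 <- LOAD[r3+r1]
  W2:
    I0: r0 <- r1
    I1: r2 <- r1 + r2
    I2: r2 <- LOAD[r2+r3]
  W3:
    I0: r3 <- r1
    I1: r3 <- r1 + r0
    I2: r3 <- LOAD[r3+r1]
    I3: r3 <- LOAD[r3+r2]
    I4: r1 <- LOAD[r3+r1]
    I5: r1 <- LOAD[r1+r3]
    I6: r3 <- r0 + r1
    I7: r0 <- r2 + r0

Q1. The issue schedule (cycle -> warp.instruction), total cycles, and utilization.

cycle 0: W0.I0
cycle 1: W1.I0
cycle 2: W2.I0
cycle 3: W3.I0
cycle 4: W0.I1
cycle 5: W1.I1
cycle 6: W2.I1
cycle 7: W3.I1
cycle 8: W0.I2
cycle 9: W1.I2
cycle 10: W2.I2
cycle 11: W3.I2
cycle 12: W0.I3
cycle 13: W1.I3
cycle 14: idle
cycle 15: idle
cycle 16: idle
cycle 17: idle
cycle 18: idle
cycle 19: W3.I3
cycle 20: idle
cycle 21: W1.I4
cycle 22: idle
cycle 23: idle
cycle 24: idle
cycle 25: idle
cycle 26: idle
cycle 27: W3.I4
cycle 28: idle
cycle 29: idle
cycle 30: idle
cycle 31: idle
cycle 32: idle
cycle 33: idle
cycle 34: idle
cycle 35: W3.I5
cycle 36: idle
cycle 37: idle
cycle 38: idle
cycle 39: idle
cycle 40: idle
cycle 41: idle
cycle 42: idle
cycle 43: W3.I6
cycle 44: W3.I7

Answer: 45 cycles, utilization 4/9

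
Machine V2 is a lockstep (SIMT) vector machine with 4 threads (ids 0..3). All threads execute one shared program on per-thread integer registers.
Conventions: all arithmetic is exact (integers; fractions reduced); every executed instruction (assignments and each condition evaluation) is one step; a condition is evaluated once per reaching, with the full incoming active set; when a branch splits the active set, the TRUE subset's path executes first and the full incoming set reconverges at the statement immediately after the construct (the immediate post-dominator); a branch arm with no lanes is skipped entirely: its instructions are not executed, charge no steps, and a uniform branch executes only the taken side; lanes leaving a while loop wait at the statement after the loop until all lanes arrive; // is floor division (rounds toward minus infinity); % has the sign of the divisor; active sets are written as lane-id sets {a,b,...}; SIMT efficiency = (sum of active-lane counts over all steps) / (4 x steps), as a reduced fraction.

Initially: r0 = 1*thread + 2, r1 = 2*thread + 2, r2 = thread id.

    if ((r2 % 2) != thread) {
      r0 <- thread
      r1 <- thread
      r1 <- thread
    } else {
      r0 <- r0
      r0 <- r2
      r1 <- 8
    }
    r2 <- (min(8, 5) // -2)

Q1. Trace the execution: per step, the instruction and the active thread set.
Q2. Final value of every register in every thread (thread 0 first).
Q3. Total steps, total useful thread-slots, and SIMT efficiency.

step 0: eval ((r2 % 2) != thread)    {0,1,2,3}
step 1: r0 <- thread                 {2,3}
step 2: r1 <- thread                 {2,3}
step 3: r1 <- thread                 {2,3}
step 4: r0 <- r0                     {0,1}
step 5: r0 <- r2                     {0,1}
step 6: r1 <- 8                      {0,1}
step 7: r2 <- (min(8, 5) // -2)      {0,1,2,3}

Answer: 8 steps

r0: 0,1,2,3
r1: 8,8,2,3
r2: -3,-3,-3,-3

steps = 8; useful = 20; efficiency = 20/32 = 5/8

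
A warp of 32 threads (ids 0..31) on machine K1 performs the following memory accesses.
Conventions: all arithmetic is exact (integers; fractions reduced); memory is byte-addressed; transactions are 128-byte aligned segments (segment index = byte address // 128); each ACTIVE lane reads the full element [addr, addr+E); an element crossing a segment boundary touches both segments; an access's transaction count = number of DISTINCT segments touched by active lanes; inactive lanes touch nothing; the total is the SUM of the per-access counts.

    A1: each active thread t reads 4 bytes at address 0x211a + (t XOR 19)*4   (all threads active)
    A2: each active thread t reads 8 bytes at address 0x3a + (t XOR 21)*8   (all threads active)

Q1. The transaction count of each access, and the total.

A1: 2 transactions
A2: 3 transactions

Answer: 2,3; total 5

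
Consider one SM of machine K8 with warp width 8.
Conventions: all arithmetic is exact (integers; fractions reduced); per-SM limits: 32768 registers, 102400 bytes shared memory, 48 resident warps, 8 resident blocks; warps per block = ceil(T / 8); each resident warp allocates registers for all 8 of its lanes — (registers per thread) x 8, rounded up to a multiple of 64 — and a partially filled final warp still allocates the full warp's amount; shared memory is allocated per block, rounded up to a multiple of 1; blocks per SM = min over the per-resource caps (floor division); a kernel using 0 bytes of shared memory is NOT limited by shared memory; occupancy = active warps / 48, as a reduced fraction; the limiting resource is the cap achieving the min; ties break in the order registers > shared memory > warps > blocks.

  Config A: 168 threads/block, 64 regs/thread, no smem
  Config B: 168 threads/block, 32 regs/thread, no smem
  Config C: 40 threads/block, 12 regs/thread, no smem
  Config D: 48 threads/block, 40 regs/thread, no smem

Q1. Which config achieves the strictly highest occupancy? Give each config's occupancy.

occupancies: A 7/8, B 7/8, C 5/6, D 1

Answer: D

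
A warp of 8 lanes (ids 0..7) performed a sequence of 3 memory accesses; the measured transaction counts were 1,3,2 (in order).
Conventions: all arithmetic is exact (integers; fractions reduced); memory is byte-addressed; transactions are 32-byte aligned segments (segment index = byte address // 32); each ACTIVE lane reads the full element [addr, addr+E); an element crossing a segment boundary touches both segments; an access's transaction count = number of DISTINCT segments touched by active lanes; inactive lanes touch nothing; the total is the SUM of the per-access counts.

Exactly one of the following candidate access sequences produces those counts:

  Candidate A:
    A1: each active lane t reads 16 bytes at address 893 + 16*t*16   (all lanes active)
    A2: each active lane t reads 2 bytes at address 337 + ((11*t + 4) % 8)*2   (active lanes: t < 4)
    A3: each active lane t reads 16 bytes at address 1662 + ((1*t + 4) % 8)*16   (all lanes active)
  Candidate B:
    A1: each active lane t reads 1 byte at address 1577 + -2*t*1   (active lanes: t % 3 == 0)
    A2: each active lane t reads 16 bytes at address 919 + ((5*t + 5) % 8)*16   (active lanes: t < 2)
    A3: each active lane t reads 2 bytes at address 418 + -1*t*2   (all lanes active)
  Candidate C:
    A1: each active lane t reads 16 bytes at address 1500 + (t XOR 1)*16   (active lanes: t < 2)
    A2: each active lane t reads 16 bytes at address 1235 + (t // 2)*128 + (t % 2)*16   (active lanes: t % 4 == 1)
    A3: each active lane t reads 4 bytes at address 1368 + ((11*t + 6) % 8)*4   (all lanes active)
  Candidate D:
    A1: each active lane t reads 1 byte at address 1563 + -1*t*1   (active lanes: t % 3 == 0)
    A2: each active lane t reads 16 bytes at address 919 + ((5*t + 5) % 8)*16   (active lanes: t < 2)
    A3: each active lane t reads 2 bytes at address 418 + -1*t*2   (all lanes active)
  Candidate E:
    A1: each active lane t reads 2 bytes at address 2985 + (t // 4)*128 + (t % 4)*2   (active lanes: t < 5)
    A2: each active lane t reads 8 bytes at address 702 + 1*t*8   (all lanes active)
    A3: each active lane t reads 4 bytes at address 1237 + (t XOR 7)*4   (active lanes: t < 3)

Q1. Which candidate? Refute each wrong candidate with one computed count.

A: A1 gives 16 transactions, not 1
B: A1 gives 2 transactions, not 1
C: A1 gives 2 transactions, not 1
E: A1 gives 2 transactions, not 1
D: all counts match (1,3,2)

Answer: D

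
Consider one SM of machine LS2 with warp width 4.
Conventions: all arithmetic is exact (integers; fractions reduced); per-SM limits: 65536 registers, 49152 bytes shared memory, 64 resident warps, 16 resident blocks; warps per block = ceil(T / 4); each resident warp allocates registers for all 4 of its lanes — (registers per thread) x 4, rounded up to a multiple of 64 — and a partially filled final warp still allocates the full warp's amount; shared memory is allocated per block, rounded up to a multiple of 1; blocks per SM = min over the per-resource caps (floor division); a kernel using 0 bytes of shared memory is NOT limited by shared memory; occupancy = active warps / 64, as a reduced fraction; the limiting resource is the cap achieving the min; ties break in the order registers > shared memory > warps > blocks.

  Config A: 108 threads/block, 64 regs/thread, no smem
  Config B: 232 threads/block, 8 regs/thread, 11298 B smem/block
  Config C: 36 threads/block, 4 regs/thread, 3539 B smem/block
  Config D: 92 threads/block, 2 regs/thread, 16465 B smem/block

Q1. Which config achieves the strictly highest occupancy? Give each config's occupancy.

occupancies: A 27/32, B 29/32, C 63/64, D 23/32

Answer: C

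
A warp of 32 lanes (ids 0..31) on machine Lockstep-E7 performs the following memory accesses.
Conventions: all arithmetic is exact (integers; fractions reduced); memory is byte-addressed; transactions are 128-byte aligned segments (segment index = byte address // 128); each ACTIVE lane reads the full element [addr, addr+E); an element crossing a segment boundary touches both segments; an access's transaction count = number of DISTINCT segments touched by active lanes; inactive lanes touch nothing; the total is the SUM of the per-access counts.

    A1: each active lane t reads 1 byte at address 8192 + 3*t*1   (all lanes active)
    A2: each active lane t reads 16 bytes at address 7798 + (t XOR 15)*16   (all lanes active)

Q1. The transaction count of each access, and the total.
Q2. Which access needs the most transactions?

A1: 1 transaction
A2: 5 transactions

Answer: 1,5; total 6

Answer: A2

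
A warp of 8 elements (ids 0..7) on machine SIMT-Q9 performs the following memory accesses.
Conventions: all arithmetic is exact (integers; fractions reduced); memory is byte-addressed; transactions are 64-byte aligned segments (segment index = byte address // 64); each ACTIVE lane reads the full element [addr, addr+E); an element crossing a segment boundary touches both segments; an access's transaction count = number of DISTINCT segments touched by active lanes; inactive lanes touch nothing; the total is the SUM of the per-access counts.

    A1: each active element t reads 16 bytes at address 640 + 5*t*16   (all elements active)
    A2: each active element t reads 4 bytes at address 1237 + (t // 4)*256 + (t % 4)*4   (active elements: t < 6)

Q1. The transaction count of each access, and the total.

A1: 8 transactions
A2: 2 transactions

Answer: 8,2; total 10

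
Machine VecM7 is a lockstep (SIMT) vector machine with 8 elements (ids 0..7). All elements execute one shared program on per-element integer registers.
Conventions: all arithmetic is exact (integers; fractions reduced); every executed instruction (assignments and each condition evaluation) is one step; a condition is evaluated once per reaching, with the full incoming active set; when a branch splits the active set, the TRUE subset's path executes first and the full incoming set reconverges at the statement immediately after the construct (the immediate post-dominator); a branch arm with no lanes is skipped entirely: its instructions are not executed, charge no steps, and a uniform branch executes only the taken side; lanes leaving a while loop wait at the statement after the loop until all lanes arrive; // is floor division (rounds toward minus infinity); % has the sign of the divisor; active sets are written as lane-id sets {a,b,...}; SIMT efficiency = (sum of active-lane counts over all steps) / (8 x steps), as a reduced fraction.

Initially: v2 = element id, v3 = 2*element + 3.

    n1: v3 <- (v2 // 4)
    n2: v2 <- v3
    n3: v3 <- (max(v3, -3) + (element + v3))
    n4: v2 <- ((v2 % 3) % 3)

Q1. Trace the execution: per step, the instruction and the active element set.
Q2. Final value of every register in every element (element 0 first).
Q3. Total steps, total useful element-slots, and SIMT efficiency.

step 0: v3 <- (v2 // 4)              {0,1,2,3,4,5,6,7}
step 1: v2 <- v3                     {0,1,2,3,4,5,6,7}
step 2: v3 <- (max(v3, -3) + (element + v3)) {0,1,2,3,4,5,6,7}
step 3: v2 <- ((v2 % 3) % 3)         {0,1,2,3,4,5,6,7}

Answer: 4 steps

v2: 0,0,0,0,1,1,1,1
v3: 0,1,2,3,6,7,8,9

steps = 4; useful = 32; efficiency = 32/32 = 1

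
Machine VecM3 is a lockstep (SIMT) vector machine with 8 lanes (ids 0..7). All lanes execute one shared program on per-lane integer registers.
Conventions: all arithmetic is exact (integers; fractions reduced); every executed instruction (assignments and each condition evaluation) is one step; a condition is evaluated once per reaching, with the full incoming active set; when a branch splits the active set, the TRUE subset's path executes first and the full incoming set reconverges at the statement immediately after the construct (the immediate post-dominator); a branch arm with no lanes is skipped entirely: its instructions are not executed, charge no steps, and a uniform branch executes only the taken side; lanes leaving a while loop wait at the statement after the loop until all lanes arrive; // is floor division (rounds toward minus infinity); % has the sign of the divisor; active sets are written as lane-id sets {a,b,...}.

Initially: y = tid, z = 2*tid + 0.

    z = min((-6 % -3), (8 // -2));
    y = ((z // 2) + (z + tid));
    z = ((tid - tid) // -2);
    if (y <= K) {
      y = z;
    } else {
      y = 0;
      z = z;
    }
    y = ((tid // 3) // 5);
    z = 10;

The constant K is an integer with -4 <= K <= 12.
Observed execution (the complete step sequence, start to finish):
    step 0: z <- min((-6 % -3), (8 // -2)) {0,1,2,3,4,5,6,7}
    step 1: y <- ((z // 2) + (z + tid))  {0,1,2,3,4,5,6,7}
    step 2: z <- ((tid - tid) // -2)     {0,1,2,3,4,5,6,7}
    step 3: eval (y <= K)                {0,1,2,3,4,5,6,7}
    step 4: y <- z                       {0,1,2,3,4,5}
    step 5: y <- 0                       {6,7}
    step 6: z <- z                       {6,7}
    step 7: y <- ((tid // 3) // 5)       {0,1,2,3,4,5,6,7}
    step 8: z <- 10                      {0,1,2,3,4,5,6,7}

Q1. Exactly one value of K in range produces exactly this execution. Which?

Answer: K = -1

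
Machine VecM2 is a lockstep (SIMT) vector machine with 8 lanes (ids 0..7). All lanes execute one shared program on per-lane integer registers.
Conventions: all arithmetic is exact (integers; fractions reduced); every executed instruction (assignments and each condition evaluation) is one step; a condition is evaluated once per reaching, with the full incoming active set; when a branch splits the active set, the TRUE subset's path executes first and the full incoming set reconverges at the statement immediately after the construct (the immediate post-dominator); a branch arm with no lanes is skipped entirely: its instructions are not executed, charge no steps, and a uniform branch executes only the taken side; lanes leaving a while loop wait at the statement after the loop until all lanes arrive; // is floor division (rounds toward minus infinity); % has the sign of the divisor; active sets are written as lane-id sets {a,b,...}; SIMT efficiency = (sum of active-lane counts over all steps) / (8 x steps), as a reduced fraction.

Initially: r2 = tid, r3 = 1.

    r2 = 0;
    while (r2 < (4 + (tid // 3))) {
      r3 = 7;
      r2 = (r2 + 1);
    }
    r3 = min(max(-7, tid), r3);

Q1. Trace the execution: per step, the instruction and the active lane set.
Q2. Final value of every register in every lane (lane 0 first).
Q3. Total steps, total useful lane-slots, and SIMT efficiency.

step 0: r2 <- 0                      {0,1,2,3,4,5,6,7}
step 1: eval (r2 < (4 + (tid // 3))) {0,1,2,3,4,5,6,7}
step 2: r3 <- 7                      {0,1,2,3,4,5,6,7}
step 3: r2 <- (r2 + 1)               {0,1,2,3,4,5,6,7}
step 4: eval (r2 < (4 + (tid // 3))) {0,1,2,3,4,5,6,7}
step 5: r3 <- 7                      {0,1,2,3,4,5,6,7}
step 6: r2 <- (r2 + 1)               {0,1,2,3,4,5,6,7}
step 7: eval (r2 < (4 + (tid // 3))) {0,1,2,3,4,5,6,7}
step 8: r3 <- 7                      {0,1,2,3,4,5,6,7}
step 9: r2 <- (r2 + 1)               {0,1,2,3,4,5,6,7}
step 10: eval (r2 < (4 + (tid // 3))) {0,1,2,3,4,5,6,7}
step 11: r3 <- 7                      {0,1,2,3,4,5,6,7}
step 12: r2 <- (r2 + 1)               {0,1,2,3,4,5,6,7}
step 13: eval (r2 < (4 + (tid // 3))) {0,1,2,3,4,5,6,7}
step 14: r3 <- 7                      {3,4,5,6,7}
step 15: r2 <- (r2 + 1)               {3,4,5,6,7}
step 16: eval (r2 < (4 + (tid // 3))) {3,4,5,6,7}
step 17: r3 <- 7                      {6,7}
step 18: r2 <- (r2 + 1)               {6,7}
step 19: eval (r2 < (4 + (tid // 3))) {6,7}
step 20: r3 <- min(max(-7, tid), r3)  {0,1,2,3,4,5,6,7}

Answer: 21 steps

r2: 4,4,4,5,5,5,6,6
r3: 0,1,2,3,4,5,6,7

steps = 21; useful = 141; efficiency = 141/168 = 47/56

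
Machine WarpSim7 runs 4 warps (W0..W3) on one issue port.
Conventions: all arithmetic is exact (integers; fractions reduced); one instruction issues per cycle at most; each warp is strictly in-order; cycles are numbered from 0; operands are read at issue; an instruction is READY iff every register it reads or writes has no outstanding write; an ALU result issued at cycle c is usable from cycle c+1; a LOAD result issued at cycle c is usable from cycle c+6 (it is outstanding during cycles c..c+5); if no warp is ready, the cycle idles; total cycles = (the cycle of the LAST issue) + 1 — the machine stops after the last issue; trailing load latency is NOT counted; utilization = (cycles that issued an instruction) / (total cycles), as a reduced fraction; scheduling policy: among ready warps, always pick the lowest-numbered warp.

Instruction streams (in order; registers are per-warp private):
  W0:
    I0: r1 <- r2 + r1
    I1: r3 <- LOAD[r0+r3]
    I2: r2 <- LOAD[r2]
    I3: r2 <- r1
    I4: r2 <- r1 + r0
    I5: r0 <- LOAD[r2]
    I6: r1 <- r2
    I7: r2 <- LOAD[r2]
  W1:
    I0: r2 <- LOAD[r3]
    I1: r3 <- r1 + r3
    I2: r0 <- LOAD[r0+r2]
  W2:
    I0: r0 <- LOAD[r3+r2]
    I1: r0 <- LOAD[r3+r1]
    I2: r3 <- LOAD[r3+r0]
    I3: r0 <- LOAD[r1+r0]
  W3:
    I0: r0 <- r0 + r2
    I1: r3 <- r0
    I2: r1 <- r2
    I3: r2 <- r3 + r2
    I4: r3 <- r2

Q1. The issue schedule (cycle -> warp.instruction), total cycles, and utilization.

cycle 0: W0.I0
cycle 1: W0.I1
cycle 2: W0.I2
cycle 3: W1.I0
cycle 4: W1.I1
cycle 5: W2.I0
cycle 6: W3.I0
cycle 7: W3.I1
cycle 8: W0.I3
cycle 9: W0.I4
cycle 10: W0.I5
cycle 11: W0.I6
cycle 12: W0.I7
cycle 13: W1.I2
cycle 14: W2.I1
cycle 15: W3.I2
cycle 16: W3.I3
cycle 17: W3.I4
cycle 18: idle
cycle 19: idle
cycle 20: W2.I2
cycle 21: W2.I3

Answer: 22 cycles, utilization 10/11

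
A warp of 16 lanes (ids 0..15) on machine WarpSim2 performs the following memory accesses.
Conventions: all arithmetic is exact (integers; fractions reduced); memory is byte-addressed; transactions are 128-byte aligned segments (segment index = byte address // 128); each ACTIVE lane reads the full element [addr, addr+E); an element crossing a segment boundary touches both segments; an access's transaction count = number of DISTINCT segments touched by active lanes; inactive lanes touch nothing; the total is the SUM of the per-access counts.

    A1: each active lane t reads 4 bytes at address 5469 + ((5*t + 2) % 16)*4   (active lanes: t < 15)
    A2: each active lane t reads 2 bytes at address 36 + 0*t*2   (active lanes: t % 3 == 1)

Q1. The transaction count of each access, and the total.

A1: 2 transactions
A2: 1 transaction

Answer: 2,1; total 3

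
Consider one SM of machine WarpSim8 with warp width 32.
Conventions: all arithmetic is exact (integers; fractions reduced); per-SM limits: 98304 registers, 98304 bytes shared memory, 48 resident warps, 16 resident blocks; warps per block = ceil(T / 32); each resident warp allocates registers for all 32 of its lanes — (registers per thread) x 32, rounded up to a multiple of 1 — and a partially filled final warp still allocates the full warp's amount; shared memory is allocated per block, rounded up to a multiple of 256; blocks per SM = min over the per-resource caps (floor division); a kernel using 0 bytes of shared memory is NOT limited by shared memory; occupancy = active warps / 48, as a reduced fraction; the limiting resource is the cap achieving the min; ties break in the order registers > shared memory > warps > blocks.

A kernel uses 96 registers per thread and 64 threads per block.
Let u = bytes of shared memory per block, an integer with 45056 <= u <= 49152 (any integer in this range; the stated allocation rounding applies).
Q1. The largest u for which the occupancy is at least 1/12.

Answer: u = 49152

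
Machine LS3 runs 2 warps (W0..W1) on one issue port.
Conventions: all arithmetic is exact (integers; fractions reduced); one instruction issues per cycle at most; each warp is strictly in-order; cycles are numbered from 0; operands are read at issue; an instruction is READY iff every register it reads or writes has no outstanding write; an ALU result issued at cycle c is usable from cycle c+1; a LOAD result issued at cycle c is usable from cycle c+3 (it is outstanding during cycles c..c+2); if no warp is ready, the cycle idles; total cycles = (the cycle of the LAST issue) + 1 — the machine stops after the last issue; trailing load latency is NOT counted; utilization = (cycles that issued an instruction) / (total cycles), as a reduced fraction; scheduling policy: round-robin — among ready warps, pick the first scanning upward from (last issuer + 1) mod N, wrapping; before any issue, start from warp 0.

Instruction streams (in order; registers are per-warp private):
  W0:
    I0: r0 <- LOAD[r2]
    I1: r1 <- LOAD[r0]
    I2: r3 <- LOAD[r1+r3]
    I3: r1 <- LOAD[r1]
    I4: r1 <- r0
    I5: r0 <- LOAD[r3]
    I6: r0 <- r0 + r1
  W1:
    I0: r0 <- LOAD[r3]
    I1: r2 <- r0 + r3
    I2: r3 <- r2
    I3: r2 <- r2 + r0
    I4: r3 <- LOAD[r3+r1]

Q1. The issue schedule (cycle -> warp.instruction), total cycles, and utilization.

cycle 0: W0.I0
cycle 1: W1.I0
cycle 2: idle
cycle 3: W0.I1
cycle 4: W1.I1
cycle 5: W1.I2
cycle 6: W0.I2
cycle 7: W1.I3
cycle 8: W0.I3
cycle 9: W1.I4
cycle 10: idle
cycle 11: W0.I4
cycle 12: W0.I5
cycle 13: idle
cycle 14: idle
cycle 15: W0.I6

Answer: 16 cycles, utilization 3/4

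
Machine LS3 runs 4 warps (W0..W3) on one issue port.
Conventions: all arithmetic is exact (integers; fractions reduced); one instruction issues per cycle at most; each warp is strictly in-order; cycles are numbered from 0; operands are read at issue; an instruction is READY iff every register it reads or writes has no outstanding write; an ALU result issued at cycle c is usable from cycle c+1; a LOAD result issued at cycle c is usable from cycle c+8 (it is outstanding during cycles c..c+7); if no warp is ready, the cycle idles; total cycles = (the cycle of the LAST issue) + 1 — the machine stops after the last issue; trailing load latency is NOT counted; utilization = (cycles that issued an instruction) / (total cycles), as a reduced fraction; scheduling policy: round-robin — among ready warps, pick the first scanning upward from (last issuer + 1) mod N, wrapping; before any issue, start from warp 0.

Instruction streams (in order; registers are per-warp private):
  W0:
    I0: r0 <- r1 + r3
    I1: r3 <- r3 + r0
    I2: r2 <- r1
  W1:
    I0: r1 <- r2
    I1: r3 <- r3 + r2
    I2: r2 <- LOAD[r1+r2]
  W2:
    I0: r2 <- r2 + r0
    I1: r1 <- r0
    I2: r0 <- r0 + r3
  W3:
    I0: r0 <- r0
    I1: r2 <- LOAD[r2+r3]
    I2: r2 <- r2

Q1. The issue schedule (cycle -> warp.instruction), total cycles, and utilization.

cycle 0: W0.I0
cycle 1: W1.I0
cycle 2: W2.I0
cycle 3: W3.I0
cycle 4: W0.I1
cycle 5: W1.I1
cycle 6: W2.I1
cycle 7: W3.I1
cycle 8: W0.I2
cycle 9: W1.I2
cycle 10: W2.I2
cycle 11: idle
cycle 12: idle
cycle 13: idle
cycle 14: idle
cycle 15: W3.I2

Answer: 16 cycles, utilization 3/4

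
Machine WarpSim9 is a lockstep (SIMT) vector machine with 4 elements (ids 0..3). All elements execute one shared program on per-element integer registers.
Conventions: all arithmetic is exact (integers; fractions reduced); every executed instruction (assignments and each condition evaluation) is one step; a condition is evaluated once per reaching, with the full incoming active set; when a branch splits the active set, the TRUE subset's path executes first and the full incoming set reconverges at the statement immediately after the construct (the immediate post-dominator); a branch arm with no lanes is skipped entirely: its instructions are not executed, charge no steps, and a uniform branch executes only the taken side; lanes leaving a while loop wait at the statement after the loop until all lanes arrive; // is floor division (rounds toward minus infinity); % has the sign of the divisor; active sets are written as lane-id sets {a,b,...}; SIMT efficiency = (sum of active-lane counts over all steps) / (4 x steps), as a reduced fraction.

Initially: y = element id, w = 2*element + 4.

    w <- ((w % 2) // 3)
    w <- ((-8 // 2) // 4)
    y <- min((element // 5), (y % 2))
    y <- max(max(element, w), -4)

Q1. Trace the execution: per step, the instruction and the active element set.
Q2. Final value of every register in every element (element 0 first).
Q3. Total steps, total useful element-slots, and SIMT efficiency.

step 0: w <- ((w % 2) // 3)          {0,1,2,3}
step 1: w <- ((-8 // 2) // 4)        {0,1,2,3}
step 2: y <- min((element // 5), (y % 2)) {0,1,2,3}
step 3: y <- max(max(element, w), -4) {0,1,2,3}

Answer: 4 steps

y: 0,1,2,3
w: -1,-1,-1,-1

steps = 4; useful = 16; efficiency = 16/16 = 1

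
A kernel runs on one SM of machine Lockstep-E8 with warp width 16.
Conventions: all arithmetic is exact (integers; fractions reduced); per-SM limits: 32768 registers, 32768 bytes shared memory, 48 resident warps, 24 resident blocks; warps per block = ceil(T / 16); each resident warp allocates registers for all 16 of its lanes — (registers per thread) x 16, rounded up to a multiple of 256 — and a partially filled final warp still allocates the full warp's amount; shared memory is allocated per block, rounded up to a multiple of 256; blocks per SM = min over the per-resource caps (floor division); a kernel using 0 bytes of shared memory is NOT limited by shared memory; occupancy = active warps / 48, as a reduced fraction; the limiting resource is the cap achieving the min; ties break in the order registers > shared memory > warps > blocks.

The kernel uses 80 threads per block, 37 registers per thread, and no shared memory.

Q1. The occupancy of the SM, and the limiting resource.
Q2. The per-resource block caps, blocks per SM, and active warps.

Answer: occupancy 5/6, limited by registers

registers: 8 blocks
shared memory: no limit (kernel uses none)
warps: 9 blocks
blocks: 24 blocks

Answer: 8 blocks, 40 active warps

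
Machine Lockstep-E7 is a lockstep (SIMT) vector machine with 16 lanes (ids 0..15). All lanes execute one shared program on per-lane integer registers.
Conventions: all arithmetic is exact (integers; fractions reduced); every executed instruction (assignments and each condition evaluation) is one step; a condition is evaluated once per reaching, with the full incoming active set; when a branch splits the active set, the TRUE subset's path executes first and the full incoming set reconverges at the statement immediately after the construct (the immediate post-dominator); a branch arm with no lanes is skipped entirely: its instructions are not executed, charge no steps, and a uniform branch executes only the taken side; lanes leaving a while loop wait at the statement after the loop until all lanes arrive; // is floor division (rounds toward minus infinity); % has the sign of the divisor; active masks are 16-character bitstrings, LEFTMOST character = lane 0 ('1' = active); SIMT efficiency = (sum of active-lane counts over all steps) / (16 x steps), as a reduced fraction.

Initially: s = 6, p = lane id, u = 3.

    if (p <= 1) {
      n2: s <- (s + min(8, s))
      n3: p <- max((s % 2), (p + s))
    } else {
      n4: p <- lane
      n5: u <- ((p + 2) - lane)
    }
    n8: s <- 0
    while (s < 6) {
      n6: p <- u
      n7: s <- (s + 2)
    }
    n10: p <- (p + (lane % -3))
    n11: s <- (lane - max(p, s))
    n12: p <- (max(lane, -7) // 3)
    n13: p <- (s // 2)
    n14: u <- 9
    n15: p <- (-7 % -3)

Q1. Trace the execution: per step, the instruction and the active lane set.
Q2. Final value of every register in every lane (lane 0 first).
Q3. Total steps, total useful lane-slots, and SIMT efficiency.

step 0: eval (p <= 1)                1111111111111111
step 1: s <- (s + min(8, s))         1100000000000000
step 2: p <- max((s % 2), (p + s))   1100000000000000
step 3: p <- lane                    0011111111111111
step 4: u <- ((p + 2) - lane)        0011111111111111
step 5: s <- 0                       1111111111111111
step 6: eval (s < 6)                 1111111111111111
step 7: p <- u                       1111111111111111
step 8: s <- (s + 2)                 1111111111111111
step 9: eval (s < 6)                 1111111111111111
step 10: p <- u                       1111111111111111
step 11: s <- (s + 2)                 1111111111111111
step 12: eval (s < 6)                 1111111111111111
step 13: p <- u                       1111111111111111
step 14: s <- (s + 2)                 1111111111111111
step 15: eval (s < 6)                 1111111111111111
step 16: p <- (p + (lane % -3))       1111111111111111
step 17: s <- (lane - max(p, s))      1111111111111111
step 18: p <- (max(lane, -7) // 3)    1111111111111111
step 19: p <- (s // 2)                1111111111111111
step 20: u <- 9                       1111111111111111
step 21: p <- (-7 % -3)               1111111111111111

Answer: 22 steps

s: -6,-5,-4,-3,-2,-1,0,1,2,3,4,5,6,7,8,9
p: -1,-1,-1,-1,-1,-1,-1,-1,-1,-1,-1,-1,-1,-1,-1,-1
u: 9,9,9,9,9,9,9,9,9,9,9,9,9,9,9,9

steps = 22; useful = 320; efficiency = 320/352 = 10/11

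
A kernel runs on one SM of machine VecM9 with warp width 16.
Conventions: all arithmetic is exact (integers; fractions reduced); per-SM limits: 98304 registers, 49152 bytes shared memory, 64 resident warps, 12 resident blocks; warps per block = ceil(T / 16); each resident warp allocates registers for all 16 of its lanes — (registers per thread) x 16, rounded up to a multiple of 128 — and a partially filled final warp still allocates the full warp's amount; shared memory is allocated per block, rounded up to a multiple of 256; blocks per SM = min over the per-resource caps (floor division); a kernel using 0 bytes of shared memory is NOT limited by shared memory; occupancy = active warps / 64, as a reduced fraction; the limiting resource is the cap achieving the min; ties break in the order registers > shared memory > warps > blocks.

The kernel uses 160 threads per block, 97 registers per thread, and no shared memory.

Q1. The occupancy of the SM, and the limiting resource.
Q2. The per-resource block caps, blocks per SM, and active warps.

Answer: occupancy 25/32, limited by registers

registers: 5 blocks
shared memory: no limit (kernel uses none)
warps: 6 blocks
blocks: 12 blocks

Answer: 5 blocks, 50 active warps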